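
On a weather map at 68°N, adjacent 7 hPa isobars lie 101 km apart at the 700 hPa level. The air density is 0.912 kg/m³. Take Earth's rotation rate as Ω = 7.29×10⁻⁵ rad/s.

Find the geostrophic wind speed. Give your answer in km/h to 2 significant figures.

Coriolis parameter at 68°N:
f = 2Ω sin φ = 2 × 7.29×10⁻⁵ × sin 68° = 1.35×10⁻⁴ s⁻¹
Pressure gradient: |∂P/∂n| = 700 Pa / 101000 m = 6.93×10⁻³ Pa/m
Geostrophic balance (pressure-gradient force = Coriolis force):
V_g = (1/(fρ)) |∂P/∂n| = 6.93×10⁻³ / (1.35×10⁻⁴ × 0.912) = 56.2 m/s
Converting: 56.2 m/s × 3.6 = 200 km/h

200 km/h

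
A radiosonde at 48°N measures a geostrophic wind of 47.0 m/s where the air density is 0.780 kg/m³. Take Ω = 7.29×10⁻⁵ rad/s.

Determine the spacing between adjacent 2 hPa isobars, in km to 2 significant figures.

50 km

Coriolis parameter at 48°N:
f = 2Ω sin φ = 2 × 7.29×10⁻⁵ × sin 48° = 1.08×10⁻⁴ s⁻¹
Geostrophic balance rearranged: |∂P/∂n| = f ρ V_g
|∂P/∂n| = 1.08×10⁻⁴ × 0.780 × 47.0 = 3.97×10⁻³ Pa/m
Isobar spacing: Δn = ΔP/|∂P/∂n| = 200 Pa / 3.97×10⁻³ Pa/m = 50351 m ≈ 50 km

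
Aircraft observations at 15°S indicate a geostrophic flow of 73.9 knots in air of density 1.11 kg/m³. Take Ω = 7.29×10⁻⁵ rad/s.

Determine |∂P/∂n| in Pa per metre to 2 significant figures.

1.6×10⁻³ Pa/m

Coriolis parameter at 15°S:
f = 2Ω sin φ = 2 × 7.29×10⁻⁵ × sin 15° = 3.77×10⁻⁵ s⁻¹
Wind speed in SI: 73.9 knots = 38.0 m/s
Geostrophic balance rearranged: |∂P/∂n| = f ρ V_g
|∂P/∂n| = 3.77×10⁻⁵ × 1.11 × 38.0 = 1.59×10⁻³ Pa/m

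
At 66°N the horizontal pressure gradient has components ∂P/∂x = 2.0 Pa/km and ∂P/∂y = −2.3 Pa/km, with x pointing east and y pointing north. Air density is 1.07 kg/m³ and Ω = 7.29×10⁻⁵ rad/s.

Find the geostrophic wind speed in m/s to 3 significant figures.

Coriolis parameter at 66°N:
f = 2Ω sin φ = 2 × 7.29×10⁻⁵ × sin 66° = 1.33×10⁻⁴ s⁻¹
Component geostrophic relations (x east, y north):
u_g = −(1/(fρ)) ∂P/∂y,  v_g = (1/(fρ)) ∂P/∂x
u_g = −(−2.3×10⁻³)/(1.33×10⁻⁴ × 1.07) = 16.1 m/s;  v_g = (2.0×10⁻³)/(1.33×10⁻⁴ × 1.07) = 14.0 m/s
|V_g| = √(u_g² + v_g²) = 21.4 m/s

21.4 m/s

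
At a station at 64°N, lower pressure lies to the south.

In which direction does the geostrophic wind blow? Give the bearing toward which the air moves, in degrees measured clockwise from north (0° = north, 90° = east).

270°

The pressure-gradient force points toward the south (bearing 180°).
Geostrophic balance: in the Northern Hemisphere the Coriolis force deflects motion to the right, so the geostrophic wind blows 90° to the right of the pressure-gradient force (low pressure on the left).
Rotating 180° by 90° clockwise gives 270° — the wind blows toward the west.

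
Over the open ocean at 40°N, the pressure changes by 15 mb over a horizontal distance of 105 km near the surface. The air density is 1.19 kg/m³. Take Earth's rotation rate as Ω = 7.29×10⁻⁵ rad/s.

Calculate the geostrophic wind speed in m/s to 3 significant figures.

Coriolis parameter at 40°N:
f = 2Ω sin φ = 2 × 7.29×10⁻⁵ × sin 40° = 9.37×10⁻⁵ s⁻¹
Pressure gradient: |∂P/∂n| = 1500 Pa / 105000 m = 1.43×10⁻² Pa/m
Geostrophic balance (pressure-gradient force = Coriolis force):
V_g = (1/(fρ)) |∂P/∂n| = 1.43×10⁻² / (9.37×10⁻⁵ × 1.19) = 128 m/s

128 m/s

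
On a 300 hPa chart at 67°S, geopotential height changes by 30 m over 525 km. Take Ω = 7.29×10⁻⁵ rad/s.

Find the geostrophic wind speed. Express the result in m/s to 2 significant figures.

Coriolis parameter at 67°S:
f = 2Ω sin φ = 2 × 7.29×10⁻⁵ × sin 67° = 1.34×10⁻⁴ s⁻¹
Height gradient: |∂Z/∂n| = 30 m / 525000 m = 5.71×10⁻⁵
On a pressure surface, geostrophic balance gives V_g = (g/f)|∂Z/∂n|:
V_g = 9.81 × 5.71×10⁻⁵ / 1.34×10⁻⁴ = 4.18 m/s

4.2 m/s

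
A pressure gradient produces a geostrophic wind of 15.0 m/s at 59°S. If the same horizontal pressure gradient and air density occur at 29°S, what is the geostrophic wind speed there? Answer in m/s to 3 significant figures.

26.5 m/s

With the same pressure gradient and density, V_g ∝ 1/f ∝ 1/sin φ.
V₂ = V₁ · sin φ₁ / sin φ₂ = 15.0 × sin 59° / sin 29°
V₂ = 15.0 × 0.8572/0.4848 = 26.5 m/s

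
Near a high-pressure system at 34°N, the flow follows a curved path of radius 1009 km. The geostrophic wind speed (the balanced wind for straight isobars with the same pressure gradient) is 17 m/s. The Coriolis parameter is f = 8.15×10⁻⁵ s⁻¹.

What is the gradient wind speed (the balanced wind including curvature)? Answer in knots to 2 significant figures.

Around a high, pressure-gradient force acts outward with centrifugal, so Coriolis balances both:
fV = (1/ρ)|∂P/∂n| + V²/R  →  V² − fR·V + fR·V_g = 0
With fR = 8.15×10⁻⁵ × 1009×10³ m = 82.2 m/s:
V = [fR − √((fR)² − 4 fR V_g)]/2 = [82.2 − √(82.2² − 4×82.2×17)]/2 = 24 m/s
Supergeostrophic (V > V_g = 17 m/s), as expected around a high.
Converting: 24 m/s × 1.944 = 47 knots

47 knots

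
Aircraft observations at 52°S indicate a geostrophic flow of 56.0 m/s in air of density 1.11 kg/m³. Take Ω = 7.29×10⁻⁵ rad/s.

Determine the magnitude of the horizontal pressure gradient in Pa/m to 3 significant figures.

7.14×10⁻³ Pa/m

Coriolis parameter at 52°S:
f = 2Ω sin φ = 2 × 7.29×10⁻⁵ × sin 52° = 1.15×10⁻⁴ s⁻¹
Geostrophic balance rearranged: |∂P/∂n| = f ρ V_g
|∂P/∂n| = 1.15×10⁻⁴ × 1.11 × 56.0 = 7.14×10⁻³ Pa/m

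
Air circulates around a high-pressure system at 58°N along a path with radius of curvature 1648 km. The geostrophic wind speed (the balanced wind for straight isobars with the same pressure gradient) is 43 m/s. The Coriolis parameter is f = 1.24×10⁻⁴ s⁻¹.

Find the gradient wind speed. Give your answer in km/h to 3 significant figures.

Around a high, pressure-gradient force acts outward with centrifugal, so Coriolis balances both:
fV = (1/ρ)|∂P/∂n| + V²/R  →  V² − fR·V + fR·V_g = 0
With fR = 1.24×10⁻⁴ × 1648×10³ m = 204 m/s:
V = [fR − √((fR)² − 4 fR V_g)]/2 = [204 − √(204² − 4×204×43)]/2 = 61.5 m/s
Supergeostrophic (V > V_g = 43 m/s), as expected around a high.
Converting: 61.5 m/s × 3.6 = 221 km/h

221 km/h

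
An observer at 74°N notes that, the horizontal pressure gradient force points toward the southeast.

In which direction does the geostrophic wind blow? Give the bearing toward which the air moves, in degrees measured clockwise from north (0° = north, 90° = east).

225°

The pressure-gradient force points toward the southeast (bearing 135°).
Geostrophic balance: in the Northern Hemisphere the Coriolis force deflects motion to the right, so the geostrophic wind blows 90° to the right of the pressure-gradient force (low pressure on the left).
Rotating 135° by 90° clockwise gives 225° — the wind blows toward the southwest.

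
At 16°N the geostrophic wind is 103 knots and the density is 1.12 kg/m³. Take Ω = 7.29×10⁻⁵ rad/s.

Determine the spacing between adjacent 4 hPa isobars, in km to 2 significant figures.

170 km

Coriolis parameter at 16°N:
f = 2Ω sin φ = 2 × 7.29×10⁻⁵ × sin 16° = 4.02×10⁻⁵ s⁻¹
Wind speed in SI: 103 knots = 53.0 m/s
Geostrophic balance rearranged: |∂P/∂n| = f ρ V_g
|∂P/∂n| = 4.02×10⁻⁵ × 1.12 × 53.0 = 2.39×10⁻³ Pa/m
Isobar spacing: Δn = ΔP/|∂P/∂n| = 400 Pa / 2.39×10⁻³ Pa/m = 167715 m ≈ 170 km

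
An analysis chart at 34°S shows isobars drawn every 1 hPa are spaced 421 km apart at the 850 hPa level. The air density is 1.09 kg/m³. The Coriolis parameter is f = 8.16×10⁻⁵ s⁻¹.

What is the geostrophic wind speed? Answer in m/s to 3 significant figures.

2.67 m/s

Pressure gradient: |∂P/∂n| = 100 Pa / 421000 m = 2.38×10⁻⁴ Pa/m
Geostrophic balance (pressure-gradient force = Coriolis force):
V_g = (1/(fρ)) |∂P/∂n| = 2.38×10⁻⁴ / (8.16×10⁻⁵ × 1.09) = 2.67 m/s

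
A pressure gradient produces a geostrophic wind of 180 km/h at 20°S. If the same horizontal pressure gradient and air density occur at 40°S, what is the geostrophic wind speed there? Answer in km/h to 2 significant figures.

96 km/h

With the same pressure gradient and density, V_g ∝ 1/f ∝ 1/sin φ.
V₂ = V₁ · sin φ₁ / sin φ₂ = 180 × sin 20° / sin 40°
V₂ = 180 × 0.3420/0.6428 = 96 km/h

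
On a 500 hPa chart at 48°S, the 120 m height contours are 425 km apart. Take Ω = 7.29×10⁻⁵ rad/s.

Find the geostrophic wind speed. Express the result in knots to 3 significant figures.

Coriolis parameter at 48°S:
f = 2Ω sin φ = 2 × 7.29×10⁻⁵ × sin 48° = 1.08×10⁻⁴ s⁻¹
Height gradient: |∂Z/∂n| = 120 m / 425000 m = 2.82×10⁻⁴
On a pressure surface, geostrophic balance gives V_g = (g/f)|∂Z/∂n|:
V_g = 9.81 × 2.82×10⁻⁴ / 1.08×10⁻⁴ = 25.6 m/s
Converting: 25.6 m/s × 1.944 = 49.7 knots

49.7 knots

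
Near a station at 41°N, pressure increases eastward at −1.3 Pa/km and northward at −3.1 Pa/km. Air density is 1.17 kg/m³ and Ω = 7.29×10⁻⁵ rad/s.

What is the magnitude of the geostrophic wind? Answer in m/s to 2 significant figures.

30 m/s

Coriolis parameter at 41°N:
f = 2Ω sin φ = 2 × 7.29×10⁻⁵ × sin 41° = 9.57×10⁻⁵ s⁻¹
Component geostrophic relations (x east, y north):
u_g = −(1/(fρ)) ∂P/∂y,  v_g = (1/(fρ)) ∂P/∂x
u_g = −(−3.1×10⁻³)/(9.57×10⁻⁵ × 1.17) = 27.7 m/s;  v_g = (−1.3×10⁻³)/(9.57×10⁻⁵ × 1.17) = −11.6 m/s
|V_g| = √(u_g² + v_g²) = 30.0 m/s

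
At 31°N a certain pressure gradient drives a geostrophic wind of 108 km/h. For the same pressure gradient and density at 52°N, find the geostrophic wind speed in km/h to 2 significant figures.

With the same pressure gradient and density, V_g ∝ 1/f ∝ 1/sin φ.
V₂ = V₁ · sin φ₁ / sin φ₂ = 108 × sin 31° / sin 52°
V₂ = 108 × 0.5150/0.7880 = 71 km/h

71 km/h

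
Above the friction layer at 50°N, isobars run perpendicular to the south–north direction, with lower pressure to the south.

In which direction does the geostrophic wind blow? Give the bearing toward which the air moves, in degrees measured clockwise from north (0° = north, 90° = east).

The pressure-gradient force points toward the south (bearing 180°).
Geostrophic balance: in the Northern Hemisphere the Coriolis force deflects motion to the right, so the geostrophic wind blows 90° to the right of the pressure-gradient force (low pressure on the left).
Rotating 180° by 90° clockwise gives 270° — the wind blows toward the west.

270°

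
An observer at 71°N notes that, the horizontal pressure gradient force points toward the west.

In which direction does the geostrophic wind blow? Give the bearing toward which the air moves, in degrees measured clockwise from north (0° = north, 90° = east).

000°

The pressure-gradient force points toward the west (bearing 270°).
Geostrophic balance: in the Northern Hemisphere the Coriolis force deflects motion to the right, so the geostrophic wind blows 90° to the right of the pressure-gradient force (low pressure on the left).
Rotating 270° by 90° clockwise gives 000° — the wind blows toward the north.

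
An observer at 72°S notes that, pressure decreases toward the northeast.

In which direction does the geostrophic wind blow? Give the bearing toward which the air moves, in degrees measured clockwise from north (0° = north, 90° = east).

The pressure-gradient force points toward the northeast (bearing 045°).
Geostrophic balance: in the Southern Hemisphere the Coriolis force deflects motion to the left, so the geostrophic wind blows 90° to the left of the pressure-gradient force (low pressure on the right).
Rotating 045° by 90° counterclockwise gives 315° — the wind blows toward the northwest.

315°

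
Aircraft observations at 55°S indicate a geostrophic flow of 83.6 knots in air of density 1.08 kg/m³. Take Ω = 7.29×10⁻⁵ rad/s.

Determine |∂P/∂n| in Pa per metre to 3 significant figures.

Coriolis parameter at 55°S:
f = 2Ω sin φ = 2 × 7.29×10⁻⁵ × sin 55° = 1.19×10⁻⁴ s⁻¹
Wind speed in SI: 83.6 knots = 43.0 m/s
Geostrophic balance rearranged: |∂P/∂n| = f ρ V_g
|∂P/∂n| = 1.19×10⁻⁴ × 1.08 × 43.0 = 5.55×10⁻³ Pa/m

5.55×10⁻³ Pa/m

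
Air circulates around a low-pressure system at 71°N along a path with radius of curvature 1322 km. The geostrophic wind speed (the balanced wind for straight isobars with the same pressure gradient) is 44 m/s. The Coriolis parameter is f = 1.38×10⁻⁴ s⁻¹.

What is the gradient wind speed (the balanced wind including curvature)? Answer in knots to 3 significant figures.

71.2 knots

Around a low, centrifugal force acts outward with Coriolis, so pressure-gradient force balances both:
(1/ρ)|∂P/∂n| = fV + V²/R  →  V² + fR·V − fR·V_g = 0
With fR = 1.38×10⁻⁴ × 1322×10³ m = 182 m/s:
V = [−fR + √((fR)² + 4 fR V_g)]/2 = [−182 + √(182² + 4×182×44)]/2 = 36.6 m/s
Subgeostrophic (V < V_g = 44 m/s), as expected around a low.
Converting: 36.6 m/s × 1.944 = 71.2 knots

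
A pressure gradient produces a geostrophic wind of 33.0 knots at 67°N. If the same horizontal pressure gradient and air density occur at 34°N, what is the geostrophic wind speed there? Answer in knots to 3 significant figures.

54.3 knots

With the same pressure gradient and density, V_g ∝ 1/f ∝ 1/sin φ.
V₂ = V₁ · sin φ₁ / sin φ₂ = 33.0 × sin 67° / sin 34°
V₂ = 33.0 × 0.9205/0.5592 = 54.3 knots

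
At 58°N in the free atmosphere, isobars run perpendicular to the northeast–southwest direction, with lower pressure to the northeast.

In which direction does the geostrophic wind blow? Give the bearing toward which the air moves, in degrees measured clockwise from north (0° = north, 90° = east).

135°

The pressure-gradient force points toward the northeast (bearing 045°).
Geostrophic balance: in the Northern Hemisphere the Coriolis force deflects motion to the right, so the geostrophic wind blows 90° to the right of the pressure-gradient force (low pressure on the left).
Rotating 045° by 90° clockwise gives 135° — the wind blows toward the southeast.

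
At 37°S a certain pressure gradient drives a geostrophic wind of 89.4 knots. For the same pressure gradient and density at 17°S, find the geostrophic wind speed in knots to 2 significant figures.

With the same pressure gradient and density, V_g ∝ 1/f ∝ 1/sin φ.
V₂ = V₁ · sin φ₁ / sin φ₂ = 89.4 × sin 37° / sin 17°
V₂ = 89.4 × 0.6018/0.2924 = 180 knots

180 knots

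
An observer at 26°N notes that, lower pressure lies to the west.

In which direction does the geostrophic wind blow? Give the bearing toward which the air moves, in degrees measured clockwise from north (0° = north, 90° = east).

The pressure-gradient force points toward the west (bearing 270°).
Geostrophic balance: in the Northern Hemisphere the Coriolis force deflects motion to the right, so the geostrophic wind blows 90° to the right of the pressure-gradient force (low pressure on the left).
Rotating 270° by 90° clockwise gives 000° — the wind blows toward the north.

000°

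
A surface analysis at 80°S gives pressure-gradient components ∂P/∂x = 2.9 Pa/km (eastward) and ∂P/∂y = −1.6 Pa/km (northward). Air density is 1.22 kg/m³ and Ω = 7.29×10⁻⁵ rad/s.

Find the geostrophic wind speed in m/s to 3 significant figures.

Coriolis parameter at 80°S:
f = 2Ω sin φ = 2 × 7.29×10⁻⁵ × sin 80° = 1.44×10⁻⁴ s⁻¹
In the Southern Hemisphere f is negative: f = −1.44×10⁻⁴ s⁻¹.
Component geostrophic relations (x east, y north):
u_g = −(1/(fρ)) ∂P/∂y,  v_g = (1/(fρ)) ∂P/∂x
u_g = −(−1.6×10⁻³)/(−1.44×10⁻⁴ × 1.22) = −9.13 m/s;  v_g = (2.9×10⁻³)/(−1.44×10⁻⁴ × 1.22) = −16.6 m/s
|V_g| = √(u_g² + v_g²) = 18.9 m/s

18.9 m/s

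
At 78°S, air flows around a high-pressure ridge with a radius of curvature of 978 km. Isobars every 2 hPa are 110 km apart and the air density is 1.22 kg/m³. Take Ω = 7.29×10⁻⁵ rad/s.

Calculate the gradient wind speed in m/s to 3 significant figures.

11.4 m/s

Coriolis parameter at 78°S:
f = 2Ω sin φ = 2 × 7.29×10⁻⁵ × sin 78° = 1.43×10⁻⁴ s⁻¹
Pressure gradient: |∂P/∂n| = 200 Pa / 110000 m = 1.82×10⁻³ Pa/m
Geostrophic speed: V_g = |∂P/∂n|/(fρ) = 1.82×10⁻³/(1.43×10⁻⁴ × 1.22) = 10.4 m/s
Around a high, pressure-gradient force acts outward with centrifugal, so Coriolis balances both:
fV = (1/ρ)|∂P/∂n| + V²/R  →  V² − fR·V + fR·V_g = 0
With fR = 1.43×10⁻⁴ × 978×10³ m = 139 m/s:
V = [fR − √((fR)² − 4 fR V_g)]/2 = [139 − √(139² − 4×139×10.4)]/2 = 11.4 m/s
Supergeostrophic (V > V_g = 10.4 m/s), as expected around a high.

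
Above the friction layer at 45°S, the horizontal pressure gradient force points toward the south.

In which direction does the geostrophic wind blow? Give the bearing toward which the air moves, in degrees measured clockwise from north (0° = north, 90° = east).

090°

The pressure-gradient force points toward the south (bearing 180°).
Geostrophic balance: in the Southern Hemisphere the Coriolis force deflects motion to the left, so the geostrophic wind blows 90° to the left of the pressure-gradient force (low pressure on the right).
Rotating 180° by 90° counterclockwise gives 090° — the wind blows toward the east.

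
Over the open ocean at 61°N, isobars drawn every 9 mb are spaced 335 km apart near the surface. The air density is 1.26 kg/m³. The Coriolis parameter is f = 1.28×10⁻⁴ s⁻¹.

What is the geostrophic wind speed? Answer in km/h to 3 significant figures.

Pressure gradient: |∂P/∂n| = 900 Pa / 335000 m = 2.69×10⁻³ Pa/m
Geostrophic balance (pressure-gradient force = Coriolis force):
V_g = (1/(fρ)) |∂P/∂n| = 2.69×10⁻³ / (1.28×10⁻⁴ × 1.26) = 16.7 m/s
Converting: 16.7 m/s × 3.6 = 60.0 km/h

60.0 km/h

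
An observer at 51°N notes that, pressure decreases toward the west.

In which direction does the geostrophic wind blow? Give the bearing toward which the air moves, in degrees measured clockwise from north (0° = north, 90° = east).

The pressure-gradient force points toward the west (bearing 270°).
Geostrophic balance: in the Northern Hemisphere the Coriolis force deflects motion to the right, so the geostrophic wind blows 90° to the right of the pressure-gradient force (low pressure on the left).
Rotating 270° by 90° clockwise gives 000° — the wind blows toward the north.

000°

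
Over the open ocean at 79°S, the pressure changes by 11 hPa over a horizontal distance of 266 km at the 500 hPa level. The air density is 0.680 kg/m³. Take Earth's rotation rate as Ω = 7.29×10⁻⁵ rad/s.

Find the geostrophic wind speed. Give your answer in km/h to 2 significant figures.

Coriolis parameter at 79°S:
f = 2Ω sin φ = 2 × 7.29×10⁻⁵ × sin 79° = 1.43×10⁻⁴ s⁻¹
Pressure gradient: |∂P/∂n| = 1100 Pa / 266000 m = 4.14×10⁻³ Pa/m
Geostrophic balance (pressure-gradient force = Coriolis force):
V_g = (1/(fρ)) |∂P/∂n| = 4.14×10⁻³ / (1.43×10⁻⁴ × 0.680) = 42.5 m/s
Converting: 42.5 m/s × 3.6 = 150 km/h

150 km/h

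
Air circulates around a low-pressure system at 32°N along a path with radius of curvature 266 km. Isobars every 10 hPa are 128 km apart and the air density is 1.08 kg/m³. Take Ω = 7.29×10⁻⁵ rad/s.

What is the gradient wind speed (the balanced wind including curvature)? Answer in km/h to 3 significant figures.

125 km/h

Coriolis parameter at 32°N:
f = 2Ω sin φ = 2 × 7.29×10⁻⁵ × sin 32° = 7.73×10⁻⁵ s⁻¹
Pressure gradient: |∂P/∂n| = 1000 Pa / 128000 m = 7.81×10⁻³ Pa/m
Geostrophic speed: V_g = |∂P/∂n|/(fρ) = 7.81×10⁻³/(7.73×10⁻⁵ × 1.08) = 93.6 m/s
Around a low, centrifugal force acts outward with Coriolis, so pressure-gradient force balances both:
(1/ρ)|∂P/∂n| = fV + V²/R  →  V² + fR·V − fR·V_g = 0
With fR = 7.73×10⁻⁵ × 266×10³ m = 20.6 m/s:
V = [−fR + √((fR)² + 4 fR V_g)]/2 = [−20.6 + √(20.6² + 4×20.6×93.6)]/2 = 34.8 m/s
Subgeostrophic (V < V_g = 93.6 m/s), as expected around a low.
Converting: 34.8 m/s × 3.6 = 125 km/h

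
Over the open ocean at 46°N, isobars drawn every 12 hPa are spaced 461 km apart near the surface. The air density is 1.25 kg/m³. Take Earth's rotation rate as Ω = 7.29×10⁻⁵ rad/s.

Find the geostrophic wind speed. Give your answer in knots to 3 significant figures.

Coriolis parameter at 46°N:
f = 2Ω sin φ = 2 × 7.29×10⁻⁵ × sin 46° = 1.05×10⁻⁴ s⁻¹
Pressure gradient: |∂P/∂n| = 1200 Pa / 461000 m = 2.60×10⁻³ Pa/m
Geostrophic balance (pressure-gradient force = Coriolis force):
V_g = (1/(fρ)) |∂P/∂n| = 2.60×10⁻³ / (1.05×10⁻⁴ × 1.25) = 19.9 m/s
Converting: 19.9 m/s × 1.944 = 38.6 knots

38.6 knots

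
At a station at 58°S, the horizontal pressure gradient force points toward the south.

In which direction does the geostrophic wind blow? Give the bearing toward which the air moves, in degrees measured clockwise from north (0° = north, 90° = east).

The pressure-gradient force points toward the south (bearing 180°).
Geostrophic balance: in the Southern Hemisphere the Coriolis force deflects motion to the left, so the geostrophic wind blows 90° to the left of the pressure-gradient force (low pressure on the right).
Rotating 180° by 90° counterclockwise gives 090° — the wind blows toward the east.

090°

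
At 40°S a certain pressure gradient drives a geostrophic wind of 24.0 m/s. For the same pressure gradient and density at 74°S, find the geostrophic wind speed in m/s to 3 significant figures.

16.0 m/s

With the same pressure gradient and density, V_g ∝ 1/f ∝ 1/sin φ.
V₂ = V₁ · sin φ₁ / sin φ₂ = 24.0 × sin 40° / sin 74°
V₂ = 24.0 × 0.6428/0.9613 = 16.0 m/s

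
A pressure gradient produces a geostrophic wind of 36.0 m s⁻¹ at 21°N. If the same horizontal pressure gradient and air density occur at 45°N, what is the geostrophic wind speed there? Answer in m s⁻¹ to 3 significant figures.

18.2 m s⁻¹

With the same pressure gradient and density, V_g ∝ 1/f ∝ 1/sin φ.
V₂ = V₁ · sin φ₁ / sin φ₂ = 36.0 × sin 21° / sin 45°
V₂ = 36.0 × 0.3584/0.7071 = 18.2 m s⁻¹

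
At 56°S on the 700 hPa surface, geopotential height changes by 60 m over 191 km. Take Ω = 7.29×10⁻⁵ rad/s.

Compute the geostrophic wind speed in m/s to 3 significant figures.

Coriolis parameter at 56°S:
f = 2Ω sin φ = 2 × 7.29×10⁻⁵ × sin 56° = 1.21×10⁻⁴ s⁻¹
Height gradient: |∂Z/∂n| = 60 m / 191000 m = 3.14×10⁻⁴
On a pressure surface, geostrophic balance gives V_g = (g/f)|∂Z/∂n|:
V_g = 9.81 × 3.14×10⁻⁴ / 1.21×10⁻⁴ = 25.5 m/s

25.5 m/s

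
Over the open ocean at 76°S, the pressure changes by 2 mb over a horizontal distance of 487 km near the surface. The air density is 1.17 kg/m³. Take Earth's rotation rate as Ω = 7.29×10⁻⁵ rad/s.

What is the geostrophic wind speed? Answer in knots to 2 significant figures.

Coriolis parameter at 76°S:
f = 2Ω sin φ = 2 × 7.29×10⁻⁵ × sin 76° = 1.41×10⁻⁴ s⁻¹
Pressure gradient: |∂P/∂n| = 200 Pa / 487000 m = 4.11×10⁻⁴ Pa/m
Geostrophic balance (pressure-gradient force = Coriolis force):
V_g = (1/(fρ)) |∂P/∂n| = 4.11×10⁻⁴ / (1.41×10⁻⁴ × 1.17) = 2.48 m/s
Converting: 2.48 m/s × 1.944 = 4.8 knots

4.8 knots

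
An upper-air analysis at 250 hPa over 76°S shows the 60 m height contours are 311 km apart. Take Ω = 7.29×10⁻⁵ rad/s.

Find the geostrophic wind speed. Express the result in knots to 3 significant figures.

Coriolis parameter at 76°S:
f = 2Ω sin φ = 2 × 7.29×10⁻⁵ × sin 76° = 1.41×10⁻⁴ s⁻¹
Height gradient: |∂Z/∂n| = 60 m / 311000 m = 1.93×10⁻⁴
On a pressure surface, geostrophic balance gives V_g = (g/f)|∂Z/∂n|:
V_g = 9.81 × 1.93×10⁻⁴ / 1.41×10⁻⁴ = 13.4 m/s
Converting: 13.4 m/s × 1.944 = 26.0 knots

26.0 knots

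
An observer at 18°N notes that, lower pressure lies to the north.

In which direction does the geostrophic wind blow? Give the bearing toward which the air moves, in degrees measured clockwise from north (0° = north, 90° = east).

090°

The pressure-gradient force points toward the north (bearing 000°).
Geostrophic balance: in the Northern Hemisphere the Coriolis force deflects motion to the right, so the geostrophic wind blows 90° to the right of the pressure-gradient force (low pressure on the left).
Rotating 000° by 90° clockwise gives 090° — the wind blows toward the east.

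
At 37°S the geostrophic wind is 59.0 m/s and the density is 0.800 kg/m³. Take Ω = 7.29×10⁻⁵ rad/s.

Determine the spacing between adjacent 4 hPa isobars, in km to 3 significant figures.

96.6 km

Coriolis parameter at 37°S:
f = 2Ω sin φ = 2 × 7.29×10⁻⁵ × sin 37° = 8.77×10⁻⁵ s⁻¹
Geostrophic balance rearranged: |∂P/∂n| = f ρ V_g
|∂P/∂n| = 8.77×10⁻⁵ × 0.800 × 59.0 = 4.14×10⁻³ Pa/m
Isobar spacing: Δn = ΔP/|∂P/∂n| = 400 Pa / 4.14×10⁻³ Pa/m = 96582 m ≈ 96.6 km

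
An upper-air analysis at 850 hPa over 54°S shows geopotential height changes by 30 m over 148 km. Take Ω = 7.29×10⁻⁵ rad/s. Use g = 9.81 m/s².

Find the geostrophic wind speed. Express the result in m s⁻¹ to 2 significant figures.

Coriolis parameter at 54°S:
f = 2Ω sin φ = 2 × 7.29×10⁻⁵ × sin 54° = 1.18×10⁻⁴ s⁻¹
Height gradient: |∂Z/∂n| = 30 m / 148000 m = 2.03×10⁻⁴
On a pressure surface, geostrophic balance gives V_g = (g/f)|∂Z/∂n|:
V_g = 9.81 × 2.03×10⁻⁴ / 1.18×10⁻⁴ = 16.9 m/s

17 m s⁻¹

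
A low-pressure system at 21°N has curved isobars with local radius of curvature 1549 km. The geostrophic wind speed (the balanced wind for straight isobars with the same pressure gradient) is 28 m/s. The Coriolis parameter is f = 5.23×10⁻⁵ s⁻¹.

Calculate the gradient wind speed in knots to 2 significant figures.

Around a low, centrifugal force acts outward with Coriolis, so pressure-gradient force balances both:
(1/ρ)|∂P/∂n| = fV + V²/R  →  V² + fR·V − fR·V_g = 0
With fR = 5.23×10⁻⁵ × 1549×10³ m = 81.0 m/s:
V = [−fR + √((fR)² + 4 fR V_g)]/2 = [−81.0 + √(81.0² + 4×81.0×28)]/2 = 22 m/s
Subgeostrophic (V < V_g = 28 m/s), as expected around a low.
Converting: 22 m/s × 1.944 = 43 knots

43 knots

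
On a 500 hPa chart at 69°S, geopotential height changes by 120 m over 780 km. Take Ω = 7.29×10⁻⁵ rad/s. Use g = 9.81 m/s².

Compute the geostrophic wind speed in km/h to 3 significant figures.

Coriolis parameter at 69°S:
f = 2Ω sin φ = 2 × 7.29×10⁻⁵ × sin 69° = 1.36×10⁻⁴ s⁻¹
Height gradient: |∂Z/∂n| = 120 m / 780000 m = 1.54×10⁻⁴
On a pressure surface, geostrophic balance gives V_g = (g/f)|∂Z/∂n|:
V_g = 9.81 × 1.54×10⁻⁴ / 1.36×10⁻⁴ = 11.1 m/s
Converting: 11.1 m/s × 3.6 = 39.9 km/h

39.9 km/h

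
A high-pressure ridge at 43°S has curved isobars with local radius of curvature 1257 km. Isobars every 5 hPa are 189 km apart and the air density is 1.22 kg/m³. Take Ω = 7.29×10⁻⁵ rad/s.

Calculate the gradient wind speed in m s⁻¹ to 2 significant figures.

Coriolis parameter at 43°S:
f = 2Ω sin φ = 2 × 7.29×10⁻⁵ × sin 43° = 9.94×10⁻⁵ s⁻¹
Pressure gradient: |∂P/∂n| = 500 Pa / 189000 m = 2.65×10⁻³ Pa/m
Geostrophic speed: V_g = |∂P/∂n|/(fρ) = 2.65×10⁻³/(9.94×10⁻⁵ × 1.22) = 21.8 m/s
Around a high, pressure-gradient force acts outward with centrifugal, so Coriolis balances both:
fV = (1/ρ)|∂P/∂n| + V²/R  →  V² − fR·V + fR·V_g = 0
With fR = 9.94×10⁻⁵ × 1257×10³ m = 125 m/s:
V = [fR − √((fR)² − 4 fR V_g)]/2 = [125 − √(125² − 4×125×21.8)]/2 = 28.1 m/s
Supergeostrophic (V > V_g = 21.8 m/s), as expected around a high.

28 m s⁻¹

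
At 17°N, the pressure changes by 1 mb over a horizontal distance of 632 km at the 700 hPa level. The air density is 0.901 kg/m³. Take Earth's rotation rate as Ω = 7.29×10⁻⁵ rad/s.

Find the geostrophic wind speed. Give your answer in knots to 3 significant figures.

Coriolis parameter at 17°N:
f = 2Ω sin φ = 2 × 7.29×10⁻⁵ × sin 17° = 4.26×10⁻⁵ s⁻¹
Pressure gradient: |∂P/∂n| = 100 Pa / 632000 m = 1.58×10⁻⁴ Pa/m
Geostrophic balance (pressure-gradient force = Coriolis force):
V_g = (1/(fρ)) |∂P/∂n| = 1.58×10⁻⁴ / (4.26×10⁻⁵ × 0.901) = 4.12 m/s
Converting: 4.12 m/s × 1.944 = 8.01 knots

8.01 knots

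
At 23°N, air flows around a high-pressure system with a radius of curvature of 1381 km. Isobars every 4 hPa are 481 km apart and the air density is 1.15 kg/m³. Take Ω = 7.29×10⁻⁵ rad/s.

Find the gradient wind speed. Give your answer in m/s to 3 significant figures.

15.9 m/s

Coriolis parameter at 23°N:
f = 2Ω sin φ = 2 × 7.29×10⁻⁵ × sin 23° = 5.70×10⁻⁵ s⁻¹
Pressure gradient: |∂P/∂n| = 400 Pa / 481000 m = 8.32×10⁻⁴ Pa/m
Geostrophic speed: V_g = |∂P/∂n|/(fρ) = 8.32×10⁻⁴/(5.70×10⁻⁵ × 1.15) = 12.7 m/s
Around a high, pressure-gradient force acts outward with centrifugal, so Coriolis balances both:
fV = (1/ρ)|∂P/∂n| + V²/R  →  V² − fR·V + fR·V_g = 0
With fR = 5.70×10⁻⁵ × 1381×10³ m = 78.7 m/s:
V = [fR − √((fR)² − 4 fR V_g)]/2 = [78.7 − √(78.7² − 4×78.7×12.7)]/2 = 15.9 m/s
Supergeostrophic (V > V_g = 12.7 m/s), as expected around a high.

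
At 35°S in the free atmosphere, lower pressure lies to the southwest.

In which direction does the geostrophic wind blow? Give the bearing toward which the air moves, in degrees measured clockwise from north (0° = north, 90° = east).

135°

The pressure-gradient force points toward the southwest (bearing 225°).
Geostrophic balance: in the Southern Hemisphere the Coriolis force deflects motion to the left, so the geostrophic wind blows 90° to the left of the pressure-gradient force (low pressure on the right).
Rotating 225° by 90° counterclockwise gives 135° — the wind blows toward the southeast.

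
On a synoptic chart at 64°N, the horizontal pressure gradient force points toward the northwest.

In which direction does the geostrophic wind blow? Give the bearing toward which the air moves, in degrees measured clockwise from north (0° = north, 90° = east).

The pressure-gradient force points toward the northwest (bearing 315°).
Geostrophic balance: in the Northern Hemisphere the Coriolis force deflects motion to the right, so the geostrophic wind blows 90° to the right of the pressure-gradient force (low pressure on the left).
Rotating 315° by 90° clockwise gives 045° — the wind blows toward the northeast.

045°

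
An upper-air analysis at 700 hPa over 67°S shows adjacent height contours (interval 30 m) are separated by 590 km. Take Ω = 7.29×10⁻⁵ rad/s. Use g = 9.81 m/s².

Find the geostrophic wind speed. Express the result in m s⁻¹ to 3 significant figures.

3.72 m s⁻¹

Coriolis parameter at 67°S:
f = 2Ω sin φ = 2 × 7.29×10⁻⁵ × sin 67° = 1.34×10⁻⁴ s⁻¹
Height gradient: |∂Z/∂n| = 30 m / 590000 m = 5.08×10⁻⁵
On a pressure surface, geostrophic balance gives V_g = (g/f)|∂Z/∂n|:
V_g = 9.81 × 5.08×10⁻⁵ / 1.34×10⁻⁴ = 3.72 m/s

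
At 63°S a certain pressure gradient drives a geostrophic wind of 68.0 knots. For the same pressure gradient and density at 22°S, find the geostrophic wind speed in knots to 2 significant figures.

With the same pressure gradient and density, V_g ∝ 1/f ∝ 1/sin φ.
V₂ = V₁ · sin φ₁ / sin φ₂ = 68.0 × sin 63° / sin 22°
V₂ = 68.0 × 0.8910/0.3746 = 160 knots

160 knots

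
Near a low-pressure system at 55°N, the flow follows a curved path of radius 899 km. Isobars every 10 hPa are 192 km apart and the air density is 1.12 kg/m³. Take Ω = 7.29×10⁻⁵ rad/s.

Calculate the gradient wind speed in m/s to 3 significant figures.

30.4 m/s

Coriolis parameter at 55°N:
f = 2Ω sin φ = 2 × 7.29×10⁻⁵ × sin 55° = 1.19×10⁻⁴ s⁻¹
Pressure gradient: |∂P/∂n| = 1000 Pa / 192000 m = 5.21×10⁻³ Pa/m
Geostrophic speed: V_g = |∂P/∂n|/(fρ) = 5.21×10⁻³/(1.19×10⁻⁴ × 1.12) = 38.9 m/s
Around a low, centrifugal force acts outward with Coriolis, so pressure-gradient force balances both:
(1/ρ)|∂P/∂n| = fV + V²/R  →  V² + fR·V − fR·V_g = 0
With fR = 1.19×10⁻⁴ × 899×10³ m = 107 m/s:
V = [−fR + √((fR)² + 4 fR V_g)]/2 = [−107 + √(107² + 4×107×38.9)]/2 = 30.4 m/s
Subgeostrophic (V < V_g = 38.9 m/s), as expected around a low.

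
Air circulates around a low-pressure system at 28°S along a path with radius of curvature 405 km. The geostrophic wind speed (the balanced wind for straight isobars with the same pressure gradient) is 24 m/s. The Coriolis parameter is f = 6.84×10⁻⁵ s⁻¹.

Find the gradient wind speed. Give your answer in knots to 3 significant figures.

Around a low, centrifugal force acts outward with Coriolis, so pressure-gradient force balances both:
(1/ρ)|∂P/∂n| = fV + V²/R  →  V² + fR·V − fR·V_g = 0
With fR = 6.84×10⁻⁵ × 405×10³ m = 27.7 m/s:
V = [−fR + √((fR)² + 4 fR V_g)]/2 = [−27.7 + √(27.7² + 4×27.7×24)]/2 = 15.4 m/s
Subgeostrophic (V < V_g = 24 m/s), as expected around a low.
Converting: 15.4 m/s × 1.944 = 30.0 knots

30.0 knots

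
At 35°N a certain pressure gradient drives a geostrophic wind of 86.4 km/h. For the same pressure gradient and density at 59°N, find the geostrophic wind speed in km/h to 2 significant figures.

With the same pressure gradient and density, V_g ∝ 1/f ∝ 1/sin φ.
V₂ = V₁ · sin φ₁ / sin φ₂ = 86.4 × sin 35° / sin 59°
V₂ = 86.4 × 0.5736/0.8572 = 58 km/h

58 km/h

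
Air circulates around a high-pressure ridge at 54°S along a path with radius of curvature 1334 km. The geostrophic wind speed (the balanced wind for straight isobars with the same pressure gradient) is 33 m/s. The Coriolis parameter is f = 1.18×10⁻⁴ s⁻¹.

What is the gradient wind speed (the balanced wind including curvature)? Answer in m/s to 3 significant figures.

47.1 m/s

Around a high, pressure-gradient force acts outward with centrifugal, so Coriolis balances both:
fV = (1/ρ)|∂P/∂n| + V²/R  →  V² − fR·V + fR·V_g = 0
With fR = 1.18×10⁻⁴ × 1334×10³ m = 157 m/s:
V = [fR − √((fR)² − 4 fR V_g)]/2 = [157 − √(157² − 4×157×33)]/2 = 47.1 m/s
Supergeostrophic (V > V_g = 33 m/s), as expected around a high.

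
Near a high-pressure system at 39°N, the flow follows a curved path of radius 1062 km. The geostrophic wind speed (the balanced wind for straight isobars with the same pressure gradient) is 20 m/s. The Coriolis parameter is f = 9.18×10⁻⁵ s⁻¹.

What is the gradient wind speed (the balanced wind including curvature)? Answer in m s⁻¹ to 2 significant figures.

Around a high, pressure-gradient force acts outward with centrifugal, so Coriolis balances both:
fV = (1/ρ)|∂P/∂n| + V²/R  →  V² − fR·V + fR·V_g = 0
With fR = 9.18×10⁻⁵ × 1062×10³ m = 97.5 m/s:
V = [fR − √((fR)² − 4 fR V_g)]/2 = [97.5 − √(97.5² − 4×97.5×20)]/2 = 28.1 m/s
Supergeostrophic (V > V_g = 20 m/s), as expected around a high.

28 m s⁻¹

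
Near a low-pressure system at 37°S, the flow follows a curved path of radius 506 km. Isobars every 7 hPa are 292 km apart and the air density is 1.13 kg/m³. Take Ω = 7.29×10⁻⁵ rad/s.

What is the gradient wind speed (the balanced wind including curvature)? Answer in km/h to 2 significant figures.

63 km/h

Coriolis parameter at 37°S:
f = 2Ω sin φ = 2 × 7.29×10⁻⁵ × sin 37° = 8.77×10⁻⁵ s⁻¹
Pressure gradient: |∂P/∂n| = 700 Pa / 292000 m = 2.40×10⁻³ Pa/m
Geostrophic speed: V_g = |∂P/∂n|/(fρ) = 2.40×10⁻³/(8.77×10⁻⁵ × 1.13) = 24.2 m/s
Around a low, centrifugal force acts outward with Coriolis, so pressure-gradient force balances both:
(1/ρ)|∂P/∂n| = fV + V²/R  →  V² + fR·V − fR·V_g = 0
With fR = 8.77×10⁻⁵ × 506×10³ m = 44.4 m/s:
V = [−fR + √((fR)² + 4 fR V_g)]/2 = [−44.4 + √(44.4² + 4×44.4×24.2)]/2 = 17.4 m/s
Subgeostrophic (V < V_g = 24.2 m/s), as expected around a low.
Converting: 17.4 m/s × 3.6 = 63 km/h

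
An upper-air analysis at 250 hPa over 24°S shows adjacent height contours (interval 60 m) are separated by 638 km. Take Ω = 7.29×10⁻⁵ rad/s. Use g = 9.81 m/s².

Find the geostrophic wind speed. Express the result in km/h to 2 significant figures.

56 km/h

Coriolis parameter at 24°S:
f = 2Ω sin φ = 2 × 7.29×10⁻⁵ × sin 24° = 5.93×10⁻⁵ s⁻¹
Height gradient: |∂Z/∂n| = 60 m / 638000 m = 9.40×10⁻⁵
On a pressure surface, geostrophic balance gives V_g = (g/f)|∂Z/∂n|:
V_g = 9.81 × 9.40×10⁻⁵ / 5.93×10⁻⁵ = 15.6 m/s
Converting: 15.6 m/s × 3.6 = 56 km/h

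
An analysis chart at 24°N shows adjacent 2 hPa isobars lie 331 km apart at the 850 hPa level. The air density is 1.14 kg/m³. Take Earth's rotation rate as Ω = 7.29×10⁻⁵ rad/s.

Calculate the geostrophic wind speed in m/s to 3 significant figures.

8.94 m/s

Coriolis parameter at 24°N:
f = 2Ω sin φ = 2 × 7.29×10⁻⁵ × sin 24° = 5.93×10⁻⁵ s⁻¹
Pressure gradient: |∂P/∂n| = 200 Pa / 331000 m = 6.04×10⁻⁴ Pa/m
Geostrophic balance (pressure-gradient force = Coriolis force):
V_g = (1/(fρ)) |∂P/∂n| = 6.04×10⁻⁴ / (5.93×10⁻⁵ × 1.14) = 8.94 m/s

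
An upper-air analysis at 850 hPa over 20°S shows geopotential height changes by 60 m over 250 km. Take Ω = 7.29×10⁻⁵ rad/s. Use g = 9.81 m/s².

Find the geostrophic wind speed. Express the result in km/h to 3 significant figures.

170 km/h

Coriolis parameter at 20°S:
f = 2Ω sin φ = 2 × 7.29×10⁻⁵ × sin 20° = 4.99×10⁻⁵ s⁻¹
Height gradient: |∂Z/∂n| = 60 m / 250000 m = 2.40×10⁻⁴
On a pressure surface, geostrophic balance gives V_g = (g/f)|∂Z/∂n|:
V_g = 9.81 × 2.40×10⁻⁴ / 4.99×10⁻⁵ = 47.2 m/s
Converting: 47.2 m/s × 3.6 = 170 km/h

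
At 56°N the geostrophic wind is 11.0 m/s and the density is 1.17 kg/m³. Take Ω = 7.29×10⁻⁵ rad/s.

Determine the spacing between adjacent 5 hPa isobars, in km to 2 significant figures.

Coriolis parameter at 56°N:
f = 2Ω sin φ = 2 × 7.29×10⁻⁵ × sin 56° = 1.21×10⁻⁴ s⁻¹
Geostrophic balance rearranged: |∂P/∂n| = f ρ V_g
|∂P/∂n| = 1.21×10⁻⁴ × 1.17 × 11.0 = 1.56×10⁻³ Pa/m
Isobar spacing: Δn = ΔP/|∂P/∂n| = 500 Pa / 1.56×10⁻³ Pa/m = 321410 m ≈ 320 km

320 km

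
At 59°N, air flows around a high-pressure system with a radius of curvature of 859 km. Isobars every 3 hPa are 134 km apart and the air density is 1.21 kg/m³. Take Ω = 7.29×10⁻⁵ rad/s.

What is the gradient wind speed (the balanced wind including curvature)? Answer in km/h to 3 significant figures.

Coriolis parameter at 59°N:
f = 2Ω sin φ = 2 × 7.29×10⁻⁵ × sin 59° = 1.25×10⁻⁴ s⁻¹
Pressure gradient: |∂P/∂n| = 300 Pa / 134000 m = 2.24×10⁻³ Pa/m
Geostrophic speed: V_g = |∂P/∂n|/(fρ) = 2.24×10⁻³/(1.25×10⁻⁴ × 1.21) = 14.8 m/s
Around a high, pressure-gradient force acts outward with centrifugal, so Coriolis balances both:
fV = (1/ρ)|∂P/∂n| + V²/R  →  V² − fR·V + fR·V_g = 0
With fR = 1.25×10⁻⁴ × 859×10³ m = 107 m/s:
V = [fR − √((fR)² − 4 fR V_g)]/2 = [107 − √(107² − 4×107×14.8)]/2 = 17.7 m/s
Supergeostrophic (V > V_g = 14.8 m/s), as expected around a high.
Converting: 17.7 m/s × 3.6 = 63.8 km/h

63.8 km/h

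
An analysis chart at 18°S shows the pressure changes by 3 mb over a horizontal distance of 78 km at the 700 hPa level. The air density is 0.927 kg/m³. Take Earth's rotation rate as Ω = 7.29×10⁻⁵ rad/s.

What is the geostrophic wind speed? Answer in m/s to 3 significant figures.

92.1 m/s

Coriolis parameter at 18°S:
f = 2Ω sin φ = 2 × 7.29×10⁻⁵ × sin 18° = 4.51×10⁻⁵ s⁻¹
Pressure gradient: |∂P/∂n| = 300 Pa / 78000 m = 3.85×10⁻³ Pa/m
Geostrophic balance (pressure-gradient force = Coriolis force):
V_g = (1/(fρ)) |∂P/∂n| = 3.85×10⁻³ / (4.51×10⁻⁵ × 0.927) = 92.1 m/s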